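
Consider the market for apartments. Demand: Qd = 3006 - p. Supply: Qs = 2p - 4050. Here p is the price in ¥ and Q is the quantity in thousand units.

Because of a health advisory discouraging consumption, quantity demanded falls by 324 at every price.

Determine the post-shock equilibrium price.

Before the shock: 3006 - p = 2p - 4050 ⇒ 7056 = 3p ⇒ p = 2352, Q = 654.
The new curves are Qd = 2682 - p (demand) and Qs = 2p - 4050 (supply).
Equate the new curves: 2682 - p = 2p - 4050, giving 6732 = 3p, p = 2244, Q = 438.

2244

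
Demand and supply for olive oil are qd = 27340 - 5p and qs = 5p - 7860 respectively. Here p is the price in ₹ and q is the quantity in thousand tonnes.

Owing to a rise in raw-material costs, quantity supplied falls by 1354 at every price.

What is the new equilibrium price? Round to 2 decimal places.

3655.40

Original equilibrium: 27340 - 5p = 5p - 7860 gives 35200 = 10p, so p = 3520 and q = 9740.
With the change applied: demand qd = 27340 - 5p, supply qs = 5p - 9214.
Setting them equal: 27340 - 5p = 5p - 9214 → 36554 = 10p, so p = 3655.4 and q = 9063.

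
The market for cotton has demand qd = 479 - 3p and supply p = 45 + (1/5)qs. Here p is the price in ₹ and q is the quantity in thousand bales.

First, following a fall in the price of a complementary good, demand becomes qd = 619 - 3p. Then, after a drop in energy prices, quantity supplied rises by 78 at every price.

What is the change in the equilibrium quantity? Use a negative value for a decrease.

+116.75

Original equilibrium: 479 - 3p = 5p - 225 gives 704 = 8p, so p = 88 and q = 215.
With the change applied: demand qd = 619 - 3p, supply qs = 5p - 147.
New equilibrium: 619 - 3p = 5p - 147 ⇒ 766 = 8p ⇒ p = 95.75, q = 331.75.
Δq = 331.75 − 215 = +116.75.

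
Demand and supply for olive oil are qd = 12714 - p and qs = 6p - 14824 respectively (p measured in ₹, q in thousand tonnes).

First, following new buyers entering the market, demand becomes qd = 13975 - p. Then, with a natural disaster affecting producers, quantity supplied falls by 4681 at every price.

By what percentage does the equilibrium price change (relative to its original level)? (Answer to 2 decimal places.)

Initially, 12714 - p = 6p - 14824, so 27538 = 7p and p = 3934, q = 8780.
After the shift, demand is qd = 13975 - p and supply is qs = 6p - 19505.
Equate the new curves: 13975 - p = 6p - 19505, giving 33480 = 7p, p = 33480/7 ≈ 4782.8571, q = 64345/7 ≈ 9192.1429.
%Δp = (4782.8571 − 3934) / 3934 × 100 = +21.58%.

+21.58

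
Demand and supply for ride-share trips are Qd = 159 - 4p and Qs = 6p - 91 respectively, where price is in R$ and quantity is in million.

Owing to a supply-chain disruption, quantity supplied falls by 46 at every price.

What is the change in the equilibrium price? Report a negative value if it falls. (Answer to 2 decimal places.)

Original equilibrium: 159 - 4p = 6p - 91 gives 250 = 10p, so p = 25 and Q = 59.
The new curves are Qd = 159 - 4p (demand) and Qs = 6p - 137 (supply).
Equate the new curves: 159 - 4p = 6p - 137, giving 296 = 10p, p = 29.6, Q = 40.6.
Δp = 29.6 − 25 = +4.60.

+4.60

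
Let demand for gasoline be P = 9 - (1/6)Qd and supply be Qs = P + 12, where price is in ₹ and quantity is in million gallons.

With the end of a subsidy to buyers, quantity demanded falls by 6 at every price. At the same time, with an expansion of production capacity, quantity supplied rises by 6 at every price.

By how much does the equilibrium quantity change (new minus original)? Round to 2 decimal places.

+4.29

Solve the original market: 54 - 6P = P + 12, hence P = 6 and Q = 18.
The shock moves the curves to Qd = 48 - 6P and Qs = P + 18.
Equate the new curves: 48 - 6P = P + 18, giving 30 = 7P, P = 30/7 ≈ 4.2857, Q = 156/7 ≈ 22.2857.
ΔQ = 22.2857 − 18 = +4.29.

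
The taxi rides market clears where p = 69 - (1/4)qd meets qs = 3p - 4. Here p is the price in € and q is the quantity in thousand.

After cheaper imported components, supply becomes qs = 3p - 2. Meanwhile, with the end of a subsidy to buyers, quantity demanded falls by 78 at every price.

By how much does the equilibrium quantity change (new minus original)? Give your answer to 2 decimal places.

-32.29

Solve the original market: 276 - 4p = 3p - 4, hence p = 40 and q = 116.
After the shift, demand is qd = 198 - 4p and supply is qs = 3p - 2.
Setting them equal: 198 - 4p = 3p - 2 → 200 = 7p, so p = 200/7 ≈ 28.5714 and q = 586/7 ≈ 83.7143.
Δq = 83.7143 − 116 = -32.29.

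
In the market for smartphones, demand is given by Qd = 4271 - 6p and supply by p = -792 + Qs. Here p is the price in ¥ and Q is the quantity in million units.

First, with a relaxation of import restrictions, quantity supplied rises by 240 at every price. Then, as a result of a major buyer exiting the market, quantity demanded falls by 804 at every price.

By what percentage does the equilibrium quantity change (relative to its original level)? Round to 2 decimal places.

Solve the original market: 4271 - 6p = p + 792, hence p = 497 and Q = 1289.
The shock moves the curves to Qd = 3467 - 6p and Qs = p + 1032.
Clearing the new market: 3467 - 6p = p + 1032, so p = 2435/7 ≈ 347.8571 and Q = 9659/7 ≈ 1379.8571.
%ΔQ = (1379.8571 − 1289) / 1289 × 100 = +7.05%.

+7.05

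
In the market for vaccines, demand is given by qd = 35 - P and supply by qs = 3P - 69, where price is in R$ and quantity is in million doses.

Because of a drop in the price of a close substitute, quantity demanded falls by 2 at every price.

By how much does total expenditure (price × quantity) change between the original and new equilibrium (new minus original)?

-42.75

Original equilibrium: 35 - P = 3P - 69 gives 104 = 4P, so P = 26 and q = 9.
With the change applied: demand qd = 33 - P, supply qs = 3P - 69.
Setting them equal: 33 - P = 3P - 69 → 102 = 4P, so P = 25.5 and q = 7.5.
Expenditure moves from 26×9 = 234 to 25.5×7.5 = 191.25; change = -42.75.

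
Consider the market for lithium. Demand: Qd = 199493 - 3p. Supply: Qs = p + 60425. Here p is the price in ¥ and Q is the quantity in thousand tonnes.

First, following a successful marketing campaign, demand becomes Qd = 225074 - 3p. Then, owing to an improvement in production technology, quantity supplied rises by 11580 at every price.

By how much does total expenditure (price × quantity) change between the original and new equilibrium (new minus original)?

Solve the original market: 199493 - 3p = p + 60425, hence p = 34767 and Q = 95192.
With the change applied: demand Qd = 225074 - 3p, supply Qs = p + 72005.
Clearing the new market: 225074 - 3p = p + 72005, so p = 38267.25 and Q = 110272.25.
Expenditure moves from 34767×95192 = 3309540264 to 38267.25×110272.25 = 4219815758.8125; change = +910275494.8125.

+910275494.8125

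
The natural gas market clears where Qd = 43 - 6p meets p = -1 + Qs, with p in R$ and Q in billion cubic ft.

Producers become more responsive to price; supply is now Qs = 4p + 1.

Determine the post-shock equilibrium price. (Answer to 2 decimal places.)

4.20

Initially, 43 - 6p = p + 1, so 42 = 7p and p = 6, Q = 7.
The new curves are Qd = 43 - 6p (demand) and Qs = 4p + 1 (supply).
Setting them equal: 43 - 6p = 4p + 1 → 42 = 10p, so p = 4.2 and Q = 17.8.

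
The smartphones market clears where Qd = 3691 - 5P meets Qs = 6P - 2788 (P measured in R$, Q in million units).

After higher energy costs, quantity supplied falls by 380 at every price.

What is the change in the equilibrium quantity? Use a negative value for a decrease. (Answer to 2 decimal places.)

-172.73

Solve the original market: 3691 - 5P = 6P - 2788, hence P = 589 and Q = 746.
After the shift, demand is Qd = 3691 - 5P and supply is Qs = 6P - 3168.
New equilibrium: 3691 - 5P = 6P - 3168 ⇒ 6859 = 11P ⇒ P = 6859/11 ≈ 623.5455, Q = 6306/11 ≈ 573.2727.
ΔQ = 573.2727 − 746 = -172.73.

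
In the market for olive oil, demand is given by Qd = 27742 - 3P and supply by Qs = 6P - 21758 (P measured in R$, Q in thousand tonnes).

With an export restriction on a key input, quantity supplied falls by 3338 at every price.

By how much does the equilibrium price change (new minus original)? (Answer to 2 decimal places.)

Initially, 27742 - 3P = 6P - 21758, so 49500 = 9P and P = 5500, Q = 11242.
The new curves are Qd = 27742 - 3P (demand) and Qs = 6P - 25096 (supply).
Setting them equal: 27742 - 3P = 6P - 25096 → 52838 = 9P, so P = 52838/9 ≈ 5870.8889 and Q = 30388/3 ≈ 10129.3333.
ΔP = 5870.8889 − 5500 = +370.89.

+370.89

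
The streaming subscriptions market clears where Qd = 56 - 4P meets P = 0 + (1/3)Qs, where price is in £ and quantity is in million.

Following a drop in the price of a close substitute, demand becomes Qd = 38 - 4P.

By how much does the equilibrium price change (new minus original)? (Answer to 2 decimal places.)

-2.57

Solve the original market: 56 - 4P = 3P, hence P = 8 and Q = 24.
The shock moves the curves to Qd = 38 - 4P and Qs = 3P.
New equilibrium: 38 - 4P = 3P ⇒ 38 = 7P ⇒ P = 38/7 ≈ 5.4286, Q = 114/7 ≈ 16.2857.
ΔP = 5.4286 − 8 = -2.57.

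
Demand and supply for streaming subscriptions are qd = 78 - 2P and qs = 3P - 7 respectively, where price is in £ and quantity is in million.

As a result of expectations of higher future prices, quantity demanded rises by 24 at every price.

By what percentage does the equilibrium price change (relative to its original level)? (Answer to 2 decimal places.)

Solve the original market: 78 - 2P = 3P - 7, hence P = 17 and q = 44.
With the change applied: demand qd = 102 - 2P, supply qs = 3P - 7.
Setting them equal: 102 - 2P = 3P - 7 → 109 = 5P, so P = 21.8 and q = 58.4.
%ΔP = (21.8 − 17) / 17 × 100 = +28.24%.

+28.24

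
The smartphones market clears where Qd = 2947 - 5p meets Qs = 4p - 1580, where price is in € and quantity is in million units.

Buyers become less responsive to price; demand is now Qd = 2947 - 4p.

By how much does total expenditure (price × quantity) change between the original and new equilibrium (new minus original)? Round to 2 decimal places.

+169479.56

Original equilibrium: 2947 - 5p = 4p - 1580 gives 4527 = 9p, so p = 503 and Q = 432.
After the shift, demand is Qd = 2947 - 4p and supply is Qs = 4p - 1580.
Setting them equal: 2947 - 4p = 4p - 1580 → 4527 = 8p, so p = 565.875 and Q = 683.5.
Expenditure moves from 503×432 = 217296 to 565.875×683.5 = 386775.5625; change = +169479.56.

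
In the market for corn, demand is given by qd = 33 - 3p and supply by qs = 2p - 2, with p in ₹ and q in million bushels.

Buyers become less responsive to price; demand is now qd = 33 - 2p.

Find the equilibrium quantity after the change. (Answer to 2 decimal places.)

Before the shock: 33 - 3p = 2p - 2 ⇒ 35 = 5p ⇒ p = 7, q = 12.
After the shift, demand is qd = 33 - 2p and supply is qs = 2p - 2.
Equate the new curves: 33 - 2p = 2p - 2, giving 35 = 4p, p = 8.75, q = 15.5.

15.50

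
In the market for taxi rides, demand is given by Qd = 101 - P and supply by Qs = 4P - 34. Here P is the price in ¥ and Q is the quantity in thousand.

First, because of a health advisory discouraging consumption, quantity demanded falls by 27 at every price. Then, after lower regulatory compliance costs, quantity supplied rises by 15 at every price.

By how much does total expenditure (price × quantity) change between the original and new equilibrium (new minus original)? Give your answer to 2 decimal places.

Solve the original market: 101 - P = 4P - 34, hence P = 27 and Q = 74.
The shock moves the curves to Qd = 74 - P and Qs = 4P - 19.
Setting them equal: 74 - P = 4P - 19 → 93 = 5P, so P = 18.6 and Q = 55.4.
Expenditure moves from 27×74 = 1998 to 18.6×55.4 = 1030.44; change = -967.56.

-967.56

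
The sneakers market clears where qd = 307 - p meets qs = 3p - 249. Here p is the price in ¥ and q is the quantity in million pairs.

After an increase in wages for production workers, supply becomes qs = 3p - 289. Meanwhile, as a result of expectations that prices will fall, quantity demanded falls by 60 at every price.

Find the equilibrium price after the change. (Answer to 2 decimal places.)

Before the shock: 307 - p = 3p - 249 ⇒ 556 = 4p ⇒ p = 139, q = 168.
With the change applied: demand qd = 247 - p, supply qs = 3p - 289.
Setting them equal: 247 - p = 3p - 289 → 536 = 4p, so p = 134 and q = 113.

134.00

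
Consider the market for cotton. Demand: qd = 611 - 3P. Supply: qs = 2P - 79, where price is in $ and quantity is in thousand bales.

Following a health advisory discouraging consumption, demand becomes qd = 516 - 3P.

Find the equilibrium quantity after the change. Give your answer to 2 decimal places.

159.00

Solve the original market: 611 - 3P = 2P - 79, hence P = 138 and q = 197.
With the change applied: demand qd = 516 - 3P, supply qs = 2P - 79.
Setting them equal: 516 - 3P = 2P - 79 → 595 = 5P, so P = 119 and q = 159.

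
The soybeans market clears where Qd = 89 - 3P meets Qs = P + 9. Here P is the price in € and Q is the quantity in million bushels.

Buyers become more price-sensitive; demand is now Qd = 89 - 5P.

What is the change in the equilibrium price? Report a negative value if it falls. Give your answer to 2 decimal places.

-6.67

Solve the original market: 89 - 3P = P + 9, hence P = 20 and Q = 29.
With the change applied: demand Qd = 89 - 5P, supply Qs = P + 9.
Setting them equal: 89 - 5P = P + 9 → 80 = 6P, so P = 40/3 ≈ 13.3333 and Q = 67/3 ≈ 22.3333.
ΔP = 13.3333 − 20 = -6.67.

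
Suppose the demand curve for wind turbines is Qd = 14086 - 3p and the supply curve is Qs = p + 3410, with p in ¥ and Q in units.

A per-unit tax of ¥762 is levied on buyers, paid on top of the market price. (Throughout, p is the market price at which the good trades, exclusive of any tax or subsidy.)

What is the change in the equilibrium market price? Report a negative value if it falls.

Before the shock: 14086 - 3p = p + 3410 ⇒ 10676 = 4p ⇒ p = 2669, Q = 6079.
Since buyers pay the price plus the tax, the effective demand curve becomes Qd = 11800 - 3p.
Clearing the new market: 11800 - 3p = p + 3410, so p = 2097.5 and Q = 5507.5.
Δp = 2097.5 − 2669 = -571.5.

-571.5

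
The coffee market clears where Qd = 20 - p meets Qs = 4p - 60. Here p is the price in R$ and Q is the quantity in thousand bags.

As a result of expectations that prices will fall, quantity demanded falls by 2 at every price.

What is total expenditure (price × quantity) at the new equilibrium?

Initially, 20 - p = 4p - 60, so 80 = 5p and p = 16, Q = 4.
The shock moves the curves to Qd = 18 - p and Qs = 4p - 60.
Equate the new curves: 18 - p = 4p - 60, giving 78 = 5p, p = 15.6, Q = 2.4.
New expenditure = 15.6 × 2.4 = 37.44.

37.44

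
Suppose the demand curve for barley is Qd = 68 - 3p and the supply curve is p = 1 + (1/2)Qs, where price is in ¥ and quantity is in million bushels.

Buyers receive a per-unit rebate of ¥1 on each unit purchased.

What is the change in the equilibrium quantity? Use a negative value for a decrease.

+1.2

Solve the original market: 68 - 3p = 2p - 2, hence p = 14 and Q = 26.
Since buyers' out-of-pocket price is the market price minus the rebate, the effective demand curve becomes Qd = 71 - 3p.
New equilibrium: 71 - 3p = 2p - 2 ⇒ 73 = 5p ⇒ p = 14.6, Q = 27.2.
ΔQ = 27.2 − 26 = +1.2.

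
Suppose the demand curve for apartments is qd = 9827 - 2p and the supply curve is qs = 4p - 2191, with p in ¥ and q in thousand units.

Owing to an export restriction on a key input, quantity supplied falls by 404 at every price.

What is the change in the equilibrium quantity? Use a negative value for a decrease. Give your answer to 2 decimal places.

Solve the original market: 9827 - 2p = 4p - 2191, hence p = 2003 and q = 5821.
With the change applied: demand qd = 9827 - 2p, supply qs = 4p - 2595.
Clearing the new market: 9827 - 2p = 4p - 2595, so p = 6211/3 ≈ 2070.3333 and q = 17059/3 ≈ 5686.3333.
Δq = 5686.3333 − 5821 = -134.67.

-134.67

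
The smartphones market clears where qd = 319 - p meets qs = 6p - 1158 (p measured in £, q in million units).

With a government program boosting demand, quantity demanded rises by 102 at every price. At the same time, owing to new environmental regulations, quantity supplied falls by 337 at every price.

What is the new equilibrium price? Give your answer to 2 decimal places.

273.71

Initially, 319 - p = 6p - 1158, so 1477 = 7p and p = 211, q = 108.
After the shift, demand is qd = 421 - p and supply is qs = 6p - 1495.
Clearing the new market: 421 - p = 6p - 1495, so p = 1916/7 ≈ 273.7143 and q = 1031/7 ≈ 147.2857.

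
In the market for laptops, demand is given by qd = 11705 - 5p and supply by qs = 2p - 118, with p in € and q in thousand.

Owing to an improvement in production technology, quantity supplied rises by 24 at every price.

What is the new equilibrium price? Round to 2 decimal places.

Solve the original market: 11705 - 5p = 2p - 118, hence p = 1689 and q = 3260.
The new curves are qd = 11705 - 5p (demand) and qs = 2p - 94 (supply).
Setting them equal: 11705 - 5p = 2p - 94 → 11799 = 7p, so p = 11799/7 ≈ 1685.5714 and q = 22940/7 ≈ 3277.1429.

1685.57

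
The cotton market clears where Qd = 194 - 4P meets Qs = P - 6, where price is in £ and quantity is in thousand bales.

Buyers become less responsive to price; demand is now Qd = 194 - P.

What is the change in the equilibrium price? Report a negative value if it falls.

Original equilibrium: 194 - 4P = P - 6 gives 200 = 5P, so P = 40 and Q = 34.
The new curves are Qd = 194 - P (demand) and Qs = P - 6 (supply).
Clearing the new market: 194 - P = P - 6, so P = 100 and Q = 94.
ΔP = 100 − 40 = +60.

+60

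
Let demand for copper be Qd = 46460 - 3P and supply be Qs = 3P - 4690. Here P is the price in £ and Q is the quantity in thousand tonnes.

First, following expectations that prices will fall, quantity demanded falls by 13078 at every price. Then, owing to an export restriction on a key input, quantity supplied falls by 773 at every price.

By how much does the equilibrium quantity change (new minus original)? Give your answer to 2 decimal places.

Before the shock: 46460 - 3P = 3P - 4690 ⇒ 51150 = 6P ⇒ P = 8525, Q = 20885.
After the shift, demand is Qd = 33382 - 3P and supply is Qs = 3P - 5463.
Equate the new curves: 33382 - 3P = 3P - 5463, giving 38845 = 6P, P = 38845/6 ≈ 6474.1667, Q = 13959.5.
ΔQ = 13959.5 − 20885 = -6925.50.

-6925.50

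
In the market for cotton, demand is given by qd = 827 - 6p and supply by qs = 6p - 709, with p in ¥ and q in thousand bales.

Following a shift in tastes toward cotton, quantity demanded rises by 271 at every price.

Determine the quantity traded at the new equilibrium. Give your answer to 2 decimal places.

194.50

Before the shock: 827 - 6p = 6p - 709 ⇒ 1536 = 12p ⇒ p = 128, q = 59.
After the shift, demand is qd = 1098 - 6p and supply is qs = 6p - 709.
New equilibrium: 1098 - 6p = 6p - 709 ⇒ 1807 = 12p ⇒ p = 1807/12 ≈ 150.5833, q = 194.5.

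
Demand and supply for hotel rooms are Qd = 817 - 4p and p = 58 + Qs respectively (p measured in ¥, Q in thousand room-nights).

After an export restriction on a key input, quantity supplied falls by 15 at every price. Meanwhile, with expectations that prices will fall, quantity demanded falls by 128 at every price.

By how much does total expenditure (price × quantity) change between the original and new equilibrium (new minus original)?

Initially, 817 - 4p = p - 58, so 875 = 5p and p = 175, Q = 117.
With the change applied: demand Qd = 689 - 4p, supply Qs = p - 73.
Clearing the new market: 689 - 4p = p - 73, so p = 152.4 and Q = 79.4.
Expenditure moves from 175×117 = 20475 to 152.4×79.4 = 12100.56; change = -8374.44.

-8374.44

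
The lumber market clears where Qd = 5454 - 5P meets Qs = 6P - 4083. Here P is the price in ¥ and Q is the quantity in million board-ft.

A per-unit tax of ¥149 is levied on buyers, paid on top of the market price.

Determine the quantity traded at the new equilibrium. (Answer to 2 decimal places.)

Original equilibrium: 5454 - 5P = 6P - 4083 gives 9537 = 11P, so P = 867 and Q = 1119.
Since buyers pay the price plus the tax, the effective demand curve becomes Qd = 4709 - 5P.
New equilibrium: 4709 - 5P = 6P - 4083 ⇒ 8792 = 11P ⇒ P = 8792/11 ≈ 799.2727, Q = 7839/11 ≈ 712.6364.

712.64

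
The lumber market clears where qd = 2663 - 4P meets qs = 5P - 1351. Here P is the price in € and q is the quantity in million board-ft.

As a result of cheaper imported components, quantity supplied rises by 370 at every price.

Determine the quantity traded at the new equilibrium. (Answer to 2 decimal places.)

Original equilibrium: 2663 - 4P = 5P - 1351 gives 4014 = 9P, so P = 446 and q = 879.
The shock moves the curves to qd = 2663 - 4P and qs = 5P - 981.
Setting them equal: 2663 - 4P = 5P - 981 → 3644 = 9P, so P = 3644/9 ≈ 404.8889 and q = 9391/9 ≈ 1043.4444.

1043.44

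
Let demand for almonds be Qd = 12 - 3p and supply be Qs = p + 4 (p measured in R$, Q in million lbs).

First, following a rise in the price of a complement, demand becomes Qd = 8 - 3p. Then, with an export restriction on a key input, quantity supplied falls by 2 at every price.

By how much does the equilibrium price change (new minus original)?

-0.5

Original equilibrium: 12 - 3p = p + 4 gives 8 = 4p, so p = 2 and Q = 6.
The new curves are Qd = 8 - 3p (demand) and Qs = p + 2 (supply).
Equate the new curves: 8 - 3p = p + 2, giving 6 = 4p, p = 1.5, Q = 3.5.
Δp = 1.5 − 2 = -0.5.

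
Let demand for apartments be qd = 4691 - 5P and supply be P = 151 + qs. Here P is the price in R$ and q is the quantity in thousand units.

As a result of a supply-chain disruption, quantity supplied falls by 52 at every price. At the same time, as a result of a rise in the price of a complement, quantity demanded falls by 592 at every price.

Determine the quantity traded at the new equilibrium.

Solve the original market: 4691 - 5P = P - 151, hence P = 807 and q = 656.
The new curves are qd = 4099 - 5P (demand) and qs = P - 203 (supply).
Clearing the new market: 4099 - 5P = P - 203, so P = 717 and q = 514.

514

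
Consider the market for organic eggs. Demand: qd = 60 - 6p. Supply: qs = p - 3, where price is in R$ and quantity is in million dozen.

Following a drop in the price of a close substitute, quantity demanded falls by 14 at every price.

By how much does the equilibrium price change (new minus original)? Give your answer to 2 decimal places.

-2.00

Solve the original market: 60 - 6p = p - 3, hence p = 9 and q = 6.
The new curves are qd = 46 - 6p (demand) and qs = p - 3 (supply).
Equate the new curves: 46 - 6p = p - 3, giving 49 = 7p, p = 7, q = 4.
Δp = 7 − 9 = -2.00.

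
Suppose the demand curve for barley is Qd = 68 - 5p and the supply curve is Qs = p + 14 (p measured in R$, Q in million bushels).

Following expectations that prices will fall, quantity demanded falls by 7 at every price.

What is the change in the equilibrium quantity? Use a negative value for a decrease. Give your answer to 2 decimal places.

-1.17

Original equilibrium: 68 - 5p = p + 14 gives 54 = 6p, so p = 9 and Q = 23.
The shock moves the curves to Qd = 61 - 5p and Qs = p + 14.
New equilibrium: 61 - 5p = p + 14 ⇒ 47 = 6p ⇒ p = 47/6 ≈ 7.8333, Q = 131/6 ≈ 21.8333.
ΔQ = 21.8333 − 23 = -1.17.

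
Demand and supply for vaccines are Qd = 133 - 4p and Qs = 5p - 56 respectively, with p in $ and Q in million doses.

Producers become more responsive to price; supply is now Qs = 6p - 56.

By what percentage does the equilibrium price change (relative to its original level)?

-10

Initially, 133 - 4p = 5p - 56, so 189 = 9p and p = 21, Q = 49.
With the change applied: demand Qd = 133 - 4p, supply Qs = 6p - 56.
Setting them equal: 133 - 4p = 6p - 56 → 189 = 10p, so p = 18.9 and Q = 57.4.
%Δp = (18.9 − 21) / 21 × 100 = -10%.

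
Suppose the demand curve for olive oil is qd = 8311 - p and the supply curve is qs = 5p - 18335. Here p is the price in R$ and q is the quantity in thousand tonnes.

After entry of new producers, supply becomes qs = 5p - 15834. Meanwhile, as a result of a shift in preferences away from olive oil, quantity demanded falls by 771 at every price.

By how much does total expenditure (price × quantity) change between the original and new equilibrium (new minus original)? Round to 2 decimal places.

-2989562.11

Initially, 8311 - p = 5p - 18335, so 26646 = 6p and p = 4441, q = 3870.
With the change applied: demand qd = 7540 - p, supply qs = 5p - 15834.
New equilibrium: 7540 - p = 5p - 15834 ⇒ 23374 = 6p ⇒ p = 11687/3 ≈ 3895.6667, q = 10933/3 ≈ 3644.3333.
Expenditure moves from 4441×3870 = 17186670 to 3895.6667×3644.3333 = 14197107.8889; change = -2989562.11.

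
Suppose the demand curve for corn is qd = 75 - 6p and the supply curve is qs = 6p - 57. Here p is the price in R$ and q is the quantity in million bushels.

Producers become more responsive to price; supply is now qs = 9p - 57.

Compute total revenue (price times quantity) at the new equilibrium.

Solve the original market: 75 - 6p = 6p - 57, hence p = 11 and q = 9.
The shock moves the curves to qd = 75 - 6p and qs = 9p - 57.
Setting them equal: 75 - 6p = 9p - 57 → 132 = 15p, so p = 8.8 and q = 22.2.
New expenditure = 8.8 × 22.2 = 195.36.

195.36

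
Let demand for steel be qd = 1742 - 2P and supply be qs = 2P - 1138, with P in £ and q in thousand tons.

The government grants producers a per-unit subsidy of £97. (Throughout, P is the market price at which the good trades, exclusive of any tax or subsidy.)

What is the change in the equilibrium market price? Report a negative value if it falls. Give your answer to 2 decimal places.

-48.50

Solve the original market: 1742 - 2P = 2P - 1138, hence P = 720 and q = 302.
Since sellers receive the price plus the subsidy, the effective supply curve becomes qs = 2P - 944.
New equilibrium: 1742 - 2P = 2P - 944 ⇒ 2686 = 4P ⇒ P = 671.5, q = 399.
ΔP = 671.5 − 720 = -48.50.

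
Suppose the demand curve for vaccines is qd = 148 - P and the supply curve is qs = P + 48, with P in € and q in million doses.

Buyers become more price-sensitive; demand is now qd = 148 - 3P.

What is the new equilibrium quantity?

73

Solve the original market: 148 - P = P + 48, hence P = 50 and q = 98.
The shock moves the curves to qd = 148 - 3P and qs = P + 48.
New equilibrium: 148 - 3P = P + 48 ⇒ 100 = 4P ⇒ P = 25, q = 73.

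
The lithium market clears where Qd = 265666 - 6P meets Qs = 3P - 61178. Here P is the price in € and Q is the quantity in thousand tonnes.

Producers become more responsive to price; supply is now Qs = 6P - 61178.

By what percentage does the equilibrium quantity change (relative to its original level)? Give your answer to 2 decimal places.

Initially, 265666 - 6P = 3P - 61178, so 326844 = 9P and P = 36316, Q = 47770.
The new curves are Qd = 265666 - 6P (demand) and Qs = 6P - 61178 (supply).
Setting them equal: 265666 - 6P = 6P - 61178 → 326844 = 12P, so P = 27237 and Q = 102244.
%ΔQ = (102244 − 47770) / 47770 × 100 = +114.03%.

+114.03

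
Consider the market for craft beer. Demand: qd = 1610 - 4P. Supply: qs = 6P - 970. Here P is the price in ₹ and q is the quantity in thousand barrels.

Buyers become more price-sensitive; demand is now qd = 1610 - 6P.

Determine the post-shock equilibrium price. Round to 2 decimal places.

215.00

Solve the original market: 1610 - 4P = 6P - 970, hence P = 258 and q = 578.
The shock moves the curves to qd = 1610 - 6P and qs = 6P - 970.
Clearing the new market: 1610 - 6P = 6P - 970, so P = 215 and q = 320.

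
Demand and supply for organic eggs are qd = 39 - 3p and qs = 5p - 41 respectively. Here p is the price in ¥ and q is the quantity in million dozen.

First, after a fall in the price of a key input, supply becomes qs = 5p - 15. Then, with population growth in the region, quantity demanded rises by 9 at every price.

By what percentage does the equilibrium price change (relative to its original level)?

-21.25

Solve the original market: 39 - 3p = 5p - 41, hence p = 10 and q = 9.
After the shift, demand is qd = 48 - 3p and supply is qs = 5p - 15.
Setting them equal: 48 - 3p = 5p - 15 → 63 = 8p, so p = 7.875 and q = 24.375.
%Δp = (7.875 − 10) / 10 × 100 = -21.25%.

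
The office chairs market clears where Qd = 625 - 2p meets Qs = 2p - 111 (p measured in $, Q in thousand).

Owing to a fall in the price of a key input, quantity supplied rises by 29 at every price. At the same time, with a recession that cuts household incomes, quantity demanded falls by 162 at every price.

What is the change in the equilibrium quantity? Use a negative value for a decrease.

Solve the original market: 625 - 2p = 2p - 111, hence p = 184 and Q = 257.
The new curves are Qd = 463 - 2p (demand) and Qs = 2p - 82 (supply).
New equilibrium: 463 - 2p = 2p - 82 ⇒ 545 = 4p ⇒ p = 136.25, Q = 190.5.
ΔQ = 190.5 − 257 = -66.5.

-66.5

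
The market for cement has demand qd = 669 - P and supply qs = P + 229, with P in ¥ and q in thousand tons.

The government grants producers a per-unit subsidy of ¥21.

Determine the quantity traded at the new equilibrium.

459.5

Initially, 669 - P = P + 229, so 440 = 2P and P = 220, q = 449.
Since sellers receive the price plus the subsidy, the effective supply curve becomes qs = P + 250.
New equilibrium: 669 - P = P + 250 ⇒ 419 = 2P ⇒ P = 209.5, q = 459.5.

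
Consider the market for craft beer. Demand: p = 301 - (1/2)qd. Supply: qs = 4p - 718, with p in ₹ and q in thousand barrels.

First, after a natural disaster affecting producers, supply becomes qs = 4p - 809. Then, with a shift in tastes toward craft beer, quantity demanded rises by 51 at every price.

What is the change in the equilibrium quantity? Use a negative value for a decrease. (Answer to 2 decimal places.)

+3.67

Before the shock: 602 - 2p = 4p - 718 ⇒ 1320 = 6p ⇒ p = 220, q = 162.
The shock moves the curves to qd = 653 - 2p and qs = 4p - 809.
New equilibrium: 653 - 2p = 4p - 809 ⇒ 1462 = 6p ⇒ p = 731/3 ≈ 243.6667, q = 497/3 ≈ 165.6667.
Δq = 165.6667 − 162 = +3.67.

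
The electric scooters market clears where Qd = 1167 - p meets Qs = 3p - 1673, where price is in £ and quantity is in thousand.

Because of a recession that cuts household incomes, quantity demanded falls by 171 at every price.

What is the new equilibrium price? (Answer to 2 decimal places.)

667.25

Solve the original market: 1167 - p = 3p - 1673, hence p = 710 and Q = 457.
The shock moves the curves to Qd = 996 - p and Qs = 3p - 1673.
Clearing the new market: 996 - p = 3p - 1673, so p = 667.25 and Q = 328.75.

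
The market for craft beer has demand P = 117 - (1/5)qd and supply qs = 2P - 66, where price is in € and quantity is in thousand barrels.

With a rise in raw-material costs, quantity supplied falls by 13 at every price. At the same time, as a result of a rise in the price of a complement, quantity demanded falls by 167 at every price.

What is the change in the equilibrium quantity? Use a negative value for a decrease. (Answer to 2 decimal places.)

-57.00

Solve the original market: 585 - 5P = 2P - 66, hence P = 93 and q = 120.
After the shift, demand is qd = 418 - 5P and supply is qs = 2P - 79.
Equate the new curves: 418 - 5P = 2P - 79, giving 497 = 7P, P = 71, q = 63.
Δq = 63 − 120 = -57.00.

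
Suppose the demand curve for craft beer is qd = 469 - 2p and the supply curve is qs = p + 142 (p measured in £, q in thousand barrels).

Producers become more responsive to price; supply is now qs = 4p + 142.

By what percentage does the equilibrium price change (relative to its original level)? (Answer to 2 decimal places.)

Initially, 469 - 2p = p + 142, so 327 = 3p and p = 109, q = 251.
After the shift, demand is qd = 469 - 2p and supply is qs = 4p + 142.
Equate the new curves: 469 - 2p = 4p + 142, giving 327 = 6p, p = 54.5, q = 360.
%Δp = (54.5 − 109) / 109 × 100 = -50.00%.

-50.00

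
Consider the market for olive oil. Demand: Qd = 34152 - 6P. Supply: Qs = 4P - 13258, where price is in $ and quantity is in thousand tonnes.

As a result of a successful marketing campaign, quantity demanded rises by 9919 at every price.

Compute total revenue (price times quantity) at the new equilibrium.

55457781.44

Initially, 34152 - 6P = 4P - 13258, so 47410 = 10P and P = 4741, Q = 5706.
After the shift, demand is Qd = 44071 - 6P and supply is Qs = 4P - 13258.
Clearing the new market: 44071 - 6P = 4P - 13258, so P = 5732.9 and Q = 9673.6.
New expenditure = 5732.9 × 9673.6 = 55457781.44.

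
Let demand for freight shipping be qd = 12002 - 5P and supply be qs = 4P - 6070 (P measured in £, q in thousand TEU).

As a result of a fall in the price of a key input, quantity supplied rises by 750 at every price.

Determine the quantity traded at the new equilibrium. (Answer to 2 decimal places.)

Initially, 12002 - 5P = 4P - 6070, so 18072 = 9P and P = 2008, q = 1962.
The new curves are qd = 12002 - 5P (demand) and qs = 4P - 5320 (supply).
Equate the new curves: 12002 - 5P = 4P - 5320, giving 17322 = 9P, P = 5774/3 ≈ 1924.6667, q = 7136/3 ≈ 2378.6667.

2378.67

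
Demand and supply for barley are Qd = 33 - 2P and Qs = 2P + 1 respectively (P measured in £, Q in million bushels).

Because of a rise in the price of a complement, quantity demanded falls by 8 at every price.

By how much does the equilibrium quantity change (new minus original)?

-4

Before the shock: 33 - 2P = 2P + 1 ⇒ 32 = 4P ⇒ P = 8, Q = 17.
The shock moves the curves to Qd = 25 - 2P and Qs = 2P + 1.
New equilibrium: 25 - 2P = 2P + 1 ⇒ 24 = 4P ⇒ P = 6, Q = 13.
ΔQ = 13 − 17 = -4.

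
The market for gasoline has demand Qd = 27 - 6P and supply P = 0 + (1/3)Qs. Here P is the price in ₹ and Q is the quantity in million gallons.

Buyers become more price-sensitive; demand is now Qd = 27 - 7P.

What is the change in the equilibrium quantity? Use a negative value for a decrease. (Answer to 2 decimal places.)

-0.90

Original equilibrium: 27 - 6P = 3P gives 27 = 9P, so P = 3 and Q = 9.
The new curves are Qd = 27 - 7P (demand) and Qs = 3P (supply).
Equate the new curves: 27 - 7P = 3P, giving 27 = 10P, P = 2.7, Q = 8.1.
ΔQ = 8.1 − 9 = -0.90.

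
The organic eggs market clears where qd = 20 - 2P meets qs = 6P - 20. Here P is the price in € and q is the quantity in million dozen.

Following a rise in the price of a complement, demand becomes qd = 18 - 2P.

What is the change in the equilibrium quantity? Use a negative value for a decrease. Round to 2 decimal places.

-1.50

Original equilibrium: 20 - 2P = 6P - 20 gives 40 = 8P, so P = 5 and q = 10.
The new curves are qd = 18 - 2P (demand) and qs = 6P - 20 (supply).
Setting them equal: 18 - 2P = 6P - 20 → 38 = 8P, so P = 4.75 and q = 8.5.
Δq = 8.5 − 10 = -1.50.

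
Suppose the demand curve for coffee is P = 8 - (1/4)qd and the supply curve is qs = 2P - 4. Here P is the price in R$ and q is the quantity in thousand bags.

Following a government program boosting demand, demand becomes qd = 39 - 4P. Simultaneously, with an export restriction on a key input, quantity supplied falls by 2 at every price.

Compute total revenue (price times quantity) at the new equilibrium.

Original equilibrium: 32 - 4P = 2P - 4 gives 36 = 6P, so P = 6 and q = 8.
After the shift, demand is qd = 39 - 4P and supply is qs = 2P - 6.
New equilibrium: 39 - 4P = 2P - 6 ⇒ 45 = 6P ⇒ P = 7.5, q = 9.
New expenditure = 7.5 × 9 = 67.5.

67.5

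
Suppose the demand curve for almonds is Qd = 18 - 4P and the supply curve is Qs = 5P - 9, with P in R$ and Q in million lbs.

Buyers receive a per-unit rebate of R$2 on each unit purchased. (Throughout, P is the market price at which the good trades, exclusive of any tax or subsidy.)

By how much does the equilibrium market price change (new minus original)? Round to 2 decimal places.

+0.89

Before the shock: 18 - 4P = 5P - 9 ⇒ 27 = 9P ⇒ P = 3, Q = 6.
Since buyers' out-of-pocket price is the market price minus the rebate, the effective demand curve becomes Qd = 26 - 4P.
New equilibrium: 26 - 4P = 5P - 9 ⇒ 35 = 9P ⇒ P = 35/9 ≈ 3.8889, Q = 94/9 ≈ 10.4444.
ΔP = 3.8889 − 3 = +0.89.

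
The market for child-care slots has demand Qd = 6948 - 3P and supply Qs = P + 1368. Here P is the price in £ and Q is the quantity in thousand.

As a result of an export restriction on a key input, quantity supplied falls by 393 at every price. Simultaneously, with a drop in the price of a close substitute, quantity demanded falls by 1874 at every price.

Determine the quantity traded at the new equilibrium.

1999.75

Solve the original market: 6948 - 3P = P + 1368, hence P = 1395 and Q = 2763.
With the change applied: demand Qd = 5074 - 3P, supply Qs = P + 975.
Clearing the new market: 5074 - 3P = P + 975, so P = 1024.75 and Q = 1999.75.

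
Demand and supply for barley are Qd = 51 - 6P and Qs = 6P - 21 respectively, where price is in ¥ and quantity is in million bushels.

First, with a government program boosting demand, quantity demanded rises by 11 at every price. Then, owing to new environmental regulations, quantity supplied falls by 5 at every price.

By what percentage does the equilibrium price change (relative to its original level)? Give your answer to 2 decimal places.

Initially, 51 - 6P = 6P - 21, so 72 = 12P and P = 6, Q = 15.
The shock moves the curves to Qd = 62 - 6P and Qs = 6P - 26.
Clearing the new market: 62 - 6P = 6P - 26, so P = 22/3 ≈ 7.3333 and Q = 18.
%ΔP = (7.3333 − 6) / 6 × 100 = +22.22%.

+22.22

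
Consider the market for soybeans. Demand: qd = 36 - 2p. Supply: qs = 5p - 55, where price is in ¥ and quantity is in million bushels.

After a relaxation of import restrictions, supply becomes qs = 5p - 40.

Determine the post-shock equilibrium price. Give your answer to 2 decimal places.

Original equilibrium: 36 - 2p = 5p - 55 gives 91 = 7p, so p = 13 and q = 10.
With the change applied: demand qd = 36 - 2p, supply qs = 5p - 40.
Equate the new curves: 36 - 2p = 5p - 40, giving 76 = 7p, p = 76/7 ≈ 10.8571, q = 100/7 ≈ 14.2857.

10.86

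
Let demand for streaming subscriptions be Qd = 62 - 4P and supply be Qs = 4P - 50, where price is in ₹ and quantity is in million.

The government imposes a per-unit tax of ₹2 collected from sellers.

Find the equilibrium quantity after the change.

2

Solve the original market: 62 - 4P = 4P - 50, hence P = 14 and Q = 6.
Since sellers keep the price net of the tax, the effective supply curve becomes Qs = 4P - 58.
Clearing the new market: 62 - 4P = 4P - 58, so P = 15 and Q = 2.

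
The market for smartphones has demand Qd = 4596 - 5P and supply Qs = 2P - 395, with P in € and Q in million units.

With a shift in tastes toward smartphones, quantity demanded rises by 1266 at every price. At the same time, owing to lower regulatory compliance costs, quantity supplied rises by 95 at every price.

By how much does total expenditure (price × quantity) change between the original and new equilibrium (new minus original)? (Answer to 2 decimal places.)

Initially, 4596 - 5P = 2P - 395, so 4991 = 7P and P = 713, Q = 1031.
After the shift, demand is Qd = 5862 - 5P and supply is Qs = 2P - 300.
Equate the new curves: 5862 - 5P = 2P - 300, giving 6162 = 7P, P = 6162/7 ≈ 880.2857, Q = 10224/7 ≈ 1460.5714.
Expenditure moves from 713×1031 = 735103 to 880.2857×1460.5714 = 1285720.1633; change = +550617.16.

+550617.16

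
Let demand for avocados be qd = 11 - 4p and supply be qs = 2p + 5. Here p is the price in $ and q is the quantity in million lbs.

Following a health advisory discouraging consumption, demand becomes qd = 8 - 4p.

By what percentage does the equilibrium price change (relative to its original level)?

Solve the original market: 11 - 4p = 2p + 5, hence p = 1 and q = 7.
The new curves are qd = 8 - 4p (demand) and qs = 2p + 5 (supply).
New equilibrium: 8 - 4p = 2p + 5 ⇒ 3 = 6p ⇒ p = 0.5, q = 6.
%Δp = (0.5 − 1) / 1 × 100 = -50%.

-50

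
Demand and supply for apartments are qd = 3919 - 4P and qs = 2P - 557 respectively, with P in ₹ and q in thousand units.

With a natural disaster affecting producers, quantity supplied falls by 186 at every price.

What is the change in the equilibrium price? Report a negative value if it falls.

+31

Before the shock: 3919 - 4P = 2P - 557 ⇒ 4476 = 6P ⇒ P = 746, q = 935.
The shock moves the curves to qd = 3919 - 4P and qs = 2P - 743.
Setting them equal: 3919 - 4P = 2P - 743 → 4662 = 6P, so P = 777 and q = 811.
ΔP = 777 − 746 = +31.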